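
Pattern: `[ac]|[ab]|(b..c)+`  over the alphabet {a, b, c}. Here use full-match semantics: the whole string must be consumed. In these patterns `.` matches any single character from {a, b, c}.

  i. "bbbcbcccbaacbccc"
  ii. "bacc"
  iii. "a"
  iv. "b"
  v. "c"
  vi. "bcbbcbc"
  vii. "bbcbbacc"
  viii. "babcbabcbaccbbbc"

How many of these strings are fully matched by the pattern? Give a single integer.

i → match
ii → match
iii → match
iv → match
v → match
vi → no match
vii → no match
viii → match
Total matched: 6

6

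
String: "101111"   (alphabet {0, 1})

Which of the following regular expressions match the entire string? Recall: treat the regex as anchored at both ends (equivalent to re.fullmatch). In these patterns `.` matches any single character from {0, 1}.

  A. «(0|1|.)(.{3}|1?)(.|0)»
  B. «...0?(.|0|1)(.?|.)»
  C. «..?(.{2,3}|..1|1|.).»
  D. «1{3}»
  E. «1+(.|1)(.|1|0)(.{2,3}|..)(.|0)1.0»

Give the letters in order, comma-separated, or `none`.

C

A → no match
B → no match
C → match
D → no match
E → no match — must end with "0"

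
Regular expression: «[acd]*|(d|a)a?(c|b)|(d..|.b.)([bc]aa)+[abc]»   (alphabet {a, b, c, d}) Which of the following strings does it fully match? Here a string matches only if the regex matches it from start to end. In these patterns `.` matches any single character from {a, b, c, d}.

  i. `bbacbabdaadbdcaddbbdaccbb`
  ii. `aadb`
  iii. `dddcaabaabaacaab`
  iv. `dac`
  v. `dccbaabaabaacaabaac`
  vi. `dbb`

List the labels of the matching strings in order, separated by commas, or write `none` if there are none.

iii, iv, v

i → no match
ii → no match
iii → match
iv → match
v → match
vi → no match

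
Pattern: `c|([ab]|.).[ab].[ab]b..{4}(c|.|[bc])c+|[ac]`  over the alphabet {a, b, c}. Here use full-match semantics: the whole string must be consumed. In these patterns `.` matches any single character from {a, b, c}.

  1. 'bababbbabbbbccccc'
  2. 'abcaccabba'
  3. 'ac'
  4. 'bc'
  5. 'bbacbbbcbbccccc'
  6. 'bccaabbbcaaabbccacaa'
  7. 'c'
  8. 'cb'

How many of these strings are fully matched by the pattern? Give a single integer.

3

1 → match
2. 'abcaccabba' → no match
3. 'ac' → no match
4. 'bc' → no match
5 → match
6 → no match
7. 'c' → match
8. 'cb' → no match
Total matched: 3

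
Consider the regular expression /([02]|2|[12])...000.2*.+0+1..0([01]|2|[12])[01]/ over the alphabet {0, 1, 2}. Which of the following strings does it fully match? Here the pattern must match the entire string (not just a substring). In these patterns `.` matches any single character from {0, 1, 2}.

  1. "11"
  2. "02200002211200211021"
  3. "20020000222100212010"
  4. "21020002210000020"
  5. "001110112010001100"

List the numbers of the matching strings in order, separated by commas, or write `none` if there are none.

none

1 → no match
2 → no match
3 → no match
4 → no match
5 → no match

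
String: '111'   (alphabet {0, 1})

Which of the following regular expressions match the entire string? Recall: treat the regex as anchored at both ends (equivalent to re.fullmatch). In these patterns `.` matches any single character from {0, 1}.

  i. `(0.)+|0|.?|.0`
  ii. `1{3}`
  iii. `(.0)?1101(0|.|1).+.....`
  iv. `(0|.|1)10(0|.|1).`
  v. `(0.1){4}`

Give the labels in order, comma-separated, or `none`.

i → no match
ii → match
iii → no match
iv → no match
v → no match — must start with '0'

ii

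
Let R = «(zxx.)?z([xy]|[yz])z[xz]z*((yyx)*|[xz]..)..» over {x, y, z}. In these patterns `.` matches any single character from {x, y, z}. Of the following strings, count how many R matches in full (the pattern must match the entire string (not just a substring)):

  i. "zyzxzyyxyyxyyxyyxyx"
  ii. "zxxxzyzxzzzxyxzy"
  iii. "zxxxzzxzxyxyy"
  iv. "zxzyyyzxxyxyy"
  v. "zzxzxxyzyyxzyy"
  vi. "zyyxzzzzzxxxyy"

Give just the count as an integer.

i → match
ii → match
iii → no match
iv → no match
v → no match
vi → no match
Total matched: 2

2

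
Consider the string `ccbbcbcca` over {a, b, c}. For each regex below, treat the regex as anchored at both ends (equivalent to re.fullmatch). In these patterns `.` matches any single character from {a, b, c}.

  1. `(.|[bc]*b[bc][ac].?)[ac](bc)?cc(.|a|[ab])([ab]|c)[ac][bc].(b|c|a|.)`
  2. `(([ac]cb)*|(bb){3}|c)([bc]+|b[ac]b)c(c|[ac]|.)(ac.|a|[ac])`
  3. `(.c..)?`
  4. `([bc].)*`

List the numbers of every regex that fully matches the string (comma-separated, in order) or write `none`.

2

1 → no match
2 → match
3 → no match
4 → no match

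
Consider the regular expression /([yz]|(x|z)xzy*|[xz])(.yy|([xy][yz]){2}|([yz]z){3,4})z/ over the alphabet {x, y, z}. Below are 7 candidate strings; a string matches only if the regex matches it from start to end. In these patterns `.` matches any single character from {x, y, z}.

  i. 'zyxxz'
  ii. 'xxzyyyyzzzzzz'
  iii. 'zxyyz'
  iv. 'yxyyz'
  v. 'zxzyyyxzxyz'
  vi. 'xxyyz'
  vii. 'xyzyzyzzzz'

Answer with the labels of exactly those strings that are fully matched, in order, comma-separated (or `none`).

ii, iii, iv, v, vi, vii

i → no match
ii → match
iii → match
iv → match
v → match
vi → match
vii → match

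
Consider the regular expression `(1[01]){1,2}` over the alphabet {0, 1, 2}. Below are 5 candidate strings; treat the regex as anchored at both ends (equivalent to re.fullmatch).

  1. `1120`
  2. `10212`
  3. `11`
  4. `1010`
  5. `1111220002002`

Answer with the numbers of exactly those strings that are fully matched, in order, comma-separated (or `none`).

3, 4

1 → no match
2 → no match
3 → match
4 → match
5 → no match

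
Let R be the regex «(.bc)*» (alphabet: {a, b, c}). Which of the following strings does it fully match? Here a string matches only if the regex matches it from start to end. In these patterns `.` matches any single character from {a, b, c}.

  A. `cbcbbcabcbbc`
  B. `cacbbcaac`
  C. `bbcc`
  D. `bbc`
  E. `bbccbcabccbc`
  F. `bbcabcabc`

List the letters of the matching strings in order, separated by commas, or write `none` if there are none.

A, D, E, F

A → match
B → no match
C → no match
D → match
E → match
F → match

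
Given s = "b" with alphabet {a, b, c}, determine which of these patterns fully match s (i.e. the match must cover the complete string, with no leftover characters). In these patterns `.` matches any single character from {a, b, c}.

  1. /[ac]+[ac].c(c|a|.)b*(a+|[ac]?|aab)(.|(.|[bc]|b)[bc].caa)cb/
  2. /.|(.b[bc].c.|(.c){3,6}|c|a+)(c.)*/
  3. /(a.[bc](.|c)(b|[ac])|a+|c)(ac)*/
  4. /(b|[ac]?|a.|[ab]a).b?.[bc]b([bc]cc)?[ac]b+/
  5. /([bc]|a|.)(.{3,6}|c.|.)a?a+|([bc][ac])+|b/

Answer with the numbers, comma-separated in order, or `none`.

1 → no match — must end with "cb"
2 → match
3 → no match
4 → no match
5 → match

2, 5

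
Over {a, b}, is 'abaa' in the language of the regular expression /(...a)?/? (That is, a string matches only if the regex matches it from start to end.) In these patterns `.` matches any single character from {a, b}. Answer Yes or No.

Yes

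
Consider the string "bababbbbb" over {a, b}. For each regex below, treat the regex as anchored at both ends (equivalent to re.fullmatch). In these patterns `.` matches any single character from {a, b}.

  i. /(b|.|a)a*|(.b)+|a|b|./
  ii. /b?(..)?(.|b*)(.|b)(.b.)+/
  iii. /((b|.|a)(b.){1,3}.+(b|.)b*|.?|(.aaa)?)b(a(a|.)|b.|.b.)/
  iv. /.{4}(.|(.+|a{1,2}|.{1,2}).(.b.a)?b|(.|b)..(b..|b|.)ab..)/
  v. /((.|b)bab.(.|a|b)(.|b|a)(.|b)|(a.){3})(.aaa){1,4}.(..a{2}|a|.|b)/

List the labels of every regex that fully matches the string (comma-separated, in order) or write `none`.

i → no match
ii → match
iii → no match
iv → match
v → no match

ii, iv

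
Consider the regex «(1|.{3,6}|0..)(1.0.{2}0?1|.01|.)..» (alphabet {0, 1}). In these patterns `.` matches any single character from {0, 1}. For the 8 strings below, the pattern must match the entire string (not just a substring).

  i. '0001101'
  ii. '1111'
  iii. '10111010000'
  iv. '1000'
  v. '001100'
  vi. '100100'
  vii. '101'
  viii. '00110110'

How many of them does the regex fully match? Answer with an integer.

6

i → match
ii → match
iii → no match
iv → match
v → match
vi → match
vii → no match
viii → match
Total matched: 6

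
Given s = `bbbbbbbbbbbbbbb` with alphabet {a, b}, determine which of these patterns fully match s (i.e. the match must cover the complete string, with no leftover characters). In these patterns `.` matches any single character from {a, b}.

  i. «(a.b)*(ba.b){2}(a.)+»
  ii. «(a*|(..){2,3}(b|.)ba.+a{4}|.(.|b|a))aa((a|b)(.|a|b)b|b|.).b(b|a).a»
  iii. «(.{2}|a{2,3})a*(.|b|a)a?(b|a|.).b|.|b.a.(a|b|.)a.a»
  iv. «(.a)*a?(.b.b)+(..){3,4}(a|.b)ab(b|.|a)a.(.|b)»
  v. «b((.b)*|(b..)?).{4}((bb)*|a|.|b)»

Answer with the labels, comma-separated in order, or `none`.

i → no match
ii → no match — must end with `a`
iii → no match
iv → no match
v → match

v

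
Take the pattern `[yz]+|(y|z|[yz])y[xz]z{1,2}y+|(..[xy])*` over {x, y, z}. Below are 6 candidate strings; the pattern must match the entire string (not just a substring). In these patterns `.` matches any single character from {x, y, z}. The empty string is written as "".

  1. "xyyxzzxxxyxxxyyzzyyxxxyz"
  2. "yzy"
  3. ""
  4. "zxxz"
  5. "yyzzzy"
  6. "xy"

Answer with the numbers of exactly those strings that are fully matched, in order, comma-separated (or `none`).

2, 3, 5

1 → no match
2 → match
3 → match
4 → no match
5 → match
6 → no match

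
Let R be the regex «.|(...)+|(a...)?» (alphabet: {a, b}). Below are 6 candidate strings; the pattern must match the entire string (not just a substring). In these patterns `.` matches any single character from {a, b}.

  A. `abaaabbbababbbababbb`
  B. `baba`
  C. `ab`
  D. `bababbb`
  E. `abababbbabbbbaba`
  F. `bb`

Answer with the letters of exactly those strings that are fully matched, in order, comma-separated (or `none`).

none

A → no match
B → no match
C → no match
D → no match
E → no match
F → no match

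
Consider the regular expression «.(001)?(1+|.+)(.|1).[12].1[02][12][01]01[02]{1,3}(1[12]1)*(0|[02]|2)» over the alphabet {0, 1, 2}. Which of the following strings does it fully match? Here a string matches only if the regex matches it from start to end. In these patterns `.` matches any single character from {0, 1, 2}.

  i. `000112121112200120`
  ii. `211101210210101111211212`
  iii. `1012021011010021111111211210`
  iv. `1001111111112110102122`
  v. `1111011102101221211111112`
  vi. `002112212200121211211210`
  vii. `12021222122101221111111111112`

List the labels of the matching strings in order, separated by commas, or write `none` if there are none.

i, ii, v, vi, vii

i → match
ii → match
iii → no match
iv → no match
v → match
vi → match
vii → match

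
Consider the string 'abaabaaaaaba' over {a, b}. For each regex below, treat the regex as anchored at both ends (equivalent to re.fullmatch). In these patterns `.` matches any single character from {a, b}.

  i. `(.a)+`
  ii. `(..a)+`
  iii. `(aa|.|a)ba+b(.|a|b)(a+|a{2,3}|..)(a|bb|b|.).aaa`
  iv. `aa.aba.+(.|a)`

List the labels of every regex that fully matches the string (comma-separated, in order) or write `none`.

ii

i → no match
ii → match
iii → no match — must end with 'aaa'
iv → no match — must start with 'aa'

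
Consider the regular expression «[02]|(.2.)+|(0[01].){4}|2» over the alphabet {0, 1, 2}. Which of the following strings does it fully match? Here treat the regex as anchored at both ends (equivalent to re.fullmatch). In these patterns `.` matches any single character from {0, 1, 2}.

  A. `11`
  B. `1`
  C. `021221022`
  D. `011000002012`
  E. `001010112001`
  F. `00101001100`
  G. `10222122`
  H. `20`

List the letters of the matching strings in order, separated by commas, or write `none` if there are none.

C, D

A → no match
B → no match
C → match
D → match
E → no match
F → no match
G → no match
H → no match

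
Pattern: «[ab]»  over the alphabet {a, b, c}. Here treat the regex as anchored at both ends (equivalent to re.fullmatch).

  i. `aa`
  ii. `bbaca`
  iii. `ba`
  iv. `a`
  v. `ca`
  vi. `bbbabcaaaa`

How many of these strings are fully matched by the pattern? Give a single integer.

i → no match
ii → no match
iii → no match
iv → match
v → no match
vi → no match
Total matched: 1

1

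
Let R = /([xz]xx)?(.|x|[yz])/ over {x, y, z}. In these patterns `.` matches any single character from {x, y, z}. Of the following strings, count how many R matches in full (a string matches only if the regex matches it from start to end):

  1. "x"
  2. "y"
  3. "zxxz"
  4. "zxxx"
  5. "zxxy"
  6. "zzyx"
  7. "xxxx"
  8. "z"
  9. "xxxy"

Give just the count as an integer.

1. "x" → match
2. "y" → match
3. "zxxz" → match
4. "zxxx" → match
5. "zxxy" → match
6. "zzyx" → no match
7. "xxxx" → match
8. "z" → match
9. "xxxy" → match
Total matched: 8

8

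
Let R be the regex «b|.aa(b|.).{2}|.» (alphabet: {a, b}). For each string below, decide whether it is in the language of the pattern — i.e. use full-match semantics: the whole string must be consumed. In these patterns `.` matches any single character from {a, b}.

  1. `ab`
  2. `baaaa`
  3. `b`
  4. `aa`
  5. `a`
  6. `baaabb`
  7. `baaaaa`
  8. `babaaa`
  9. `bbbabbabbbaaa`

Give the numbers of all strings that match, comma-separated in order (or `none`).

3, 5, 6, 7

1. `ab` → no match
2. `baaaa` → no match
3. `b` → match
4. `aa` → no match
5. `a` → match
6. `baaabb` → match
7. `baaaaa` → match
8. `babaaa` → no match
9 → no match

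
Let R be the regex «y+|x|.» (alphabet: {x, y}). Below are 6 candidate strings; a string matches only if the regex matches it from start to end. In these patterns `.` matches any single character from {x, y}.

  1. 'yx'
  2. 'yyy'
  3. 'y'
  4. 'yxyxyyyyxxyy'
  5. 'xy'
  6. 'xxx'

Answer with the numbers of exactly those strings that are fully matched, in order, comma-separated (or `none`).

1. 'yx' → no match
2. 'yyy' → match
3. 'y' → match
4. 'yxyxyyyyxxyy' → no match
5. 'xy' → no match
6. 'xxx' → no match

2, 3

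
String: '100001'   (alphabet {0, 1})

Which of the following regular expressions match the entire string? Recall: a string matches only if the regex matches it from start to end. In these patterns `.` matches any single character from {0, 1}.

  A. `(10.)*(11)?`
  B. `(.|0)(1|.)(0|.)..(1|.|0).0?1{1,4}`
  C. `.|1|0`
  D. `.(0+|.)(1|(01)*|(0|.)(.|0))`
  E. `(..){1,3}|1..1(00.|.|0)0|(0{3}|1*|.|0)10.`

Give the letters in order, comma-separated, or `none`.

A → no match
B → no match
C → no match
D → match
E → match

D, E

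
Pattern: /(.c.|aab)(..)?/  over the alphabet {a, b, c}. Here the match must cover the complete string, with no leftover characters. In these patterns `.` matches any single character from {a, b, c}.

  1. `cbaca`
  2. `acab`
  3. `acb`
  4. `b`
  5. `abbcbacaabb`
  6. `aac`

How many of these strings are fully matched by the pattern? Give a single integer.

1

1 → no match
2 → no match
3 → match
4 → no match
5 → no match
6 → no match
Total matched: 1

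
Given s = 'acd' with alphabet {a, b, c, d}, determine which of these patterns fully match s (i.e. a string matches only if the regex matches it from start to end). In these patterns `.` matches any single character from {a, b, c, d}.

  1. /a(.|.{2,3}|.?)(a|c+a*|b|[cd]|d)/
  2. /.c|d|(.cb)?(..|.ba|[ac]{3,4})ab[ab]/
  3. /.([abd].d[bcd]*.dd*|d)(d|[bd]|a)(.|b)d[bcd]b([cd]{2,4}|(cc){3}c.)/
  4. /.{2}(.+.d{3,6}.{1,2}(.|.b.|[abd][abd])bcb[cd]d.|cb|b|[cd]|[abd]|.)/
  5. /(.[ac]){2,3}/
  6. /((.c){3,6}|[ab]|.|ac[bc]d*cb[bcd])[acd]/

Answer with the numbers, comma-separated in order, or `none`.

1, 4

1 → match
2 → no match
3 → no match
4 → match
5 → no match
6 → no match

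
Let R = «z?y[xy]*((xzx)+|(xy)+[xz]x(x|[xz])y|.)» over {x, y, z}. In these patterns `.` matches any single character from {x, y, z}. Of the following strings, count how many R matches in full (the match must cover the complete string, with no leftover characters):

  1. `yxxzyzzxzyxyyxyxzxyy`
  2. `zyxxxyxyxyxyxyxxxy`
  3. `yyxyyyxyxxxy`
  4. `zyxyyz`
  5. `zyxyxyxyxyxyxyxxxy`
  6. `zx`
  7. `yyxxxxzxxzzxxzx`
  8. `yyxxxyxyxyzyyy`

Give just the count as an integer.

1 → no match
2 → match
3 → match
4 → match
5 → match
6 → no match
7 → no match
8 → no match
Total matched: 4

4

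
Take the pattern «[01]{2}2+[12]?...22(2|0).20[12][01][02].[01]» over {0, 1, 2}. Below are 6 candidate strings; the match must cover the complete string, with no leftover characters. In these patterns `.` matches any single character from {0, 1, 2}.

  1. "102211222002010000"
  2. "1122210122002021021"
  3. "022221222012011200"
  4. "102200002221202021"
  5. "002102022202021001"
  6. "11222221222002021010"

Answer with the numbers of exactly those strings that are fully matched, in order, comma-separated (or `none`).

1 → match
2 → match
3 → no match
4 → no match
5 → match
6 → match

1, 2, 5, 6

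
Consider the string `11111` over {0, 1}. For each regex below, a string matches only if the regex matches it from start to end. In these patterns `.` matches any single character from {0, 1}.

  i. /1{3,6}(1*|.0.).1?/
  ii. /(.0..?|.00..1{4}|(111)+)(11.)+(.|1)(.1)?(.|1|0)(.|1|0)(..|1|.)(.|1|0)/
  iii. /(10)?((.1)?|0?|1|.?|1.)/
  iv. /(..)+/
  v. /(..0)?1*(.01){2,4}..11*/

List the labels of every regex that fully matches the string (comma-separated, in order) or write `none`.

i → match
ii → no match
iii → no match
iv → no match
v → no match

i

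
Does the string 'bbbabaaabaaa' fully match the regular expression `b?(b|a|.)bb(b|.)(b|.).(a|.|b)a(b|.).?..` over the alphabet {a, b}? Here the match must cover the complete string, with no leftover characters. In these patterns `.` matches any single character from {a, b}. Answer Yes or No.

Yes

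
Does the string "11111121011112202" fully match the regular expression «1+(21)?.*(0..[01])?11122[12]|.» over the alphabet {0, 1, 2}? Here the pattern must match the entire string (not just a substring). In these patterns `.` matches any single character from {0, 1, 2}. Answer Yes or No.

No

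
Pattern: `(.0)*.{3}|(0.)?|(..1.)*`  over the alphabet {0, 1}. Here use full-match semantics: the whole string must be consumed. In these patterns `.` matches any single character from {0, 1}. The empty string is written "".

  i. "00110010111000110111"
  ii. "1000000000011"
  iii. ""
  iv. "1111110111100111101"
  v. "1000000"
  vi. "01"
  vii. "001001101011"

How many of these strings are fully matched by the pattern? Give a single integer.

i → match
ii → match
iii → match
iv → no match
v → match
vi → match
vii → match
Total matched: 6

6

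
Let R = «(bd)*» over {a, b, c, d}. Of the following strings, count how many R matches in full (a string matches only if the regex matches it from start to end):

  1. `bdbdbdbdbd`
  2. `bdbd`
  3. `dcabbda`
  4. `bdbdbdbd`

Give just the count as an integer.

1 → match
2 → match
3 → no match
4 → match
Total matched: 3

3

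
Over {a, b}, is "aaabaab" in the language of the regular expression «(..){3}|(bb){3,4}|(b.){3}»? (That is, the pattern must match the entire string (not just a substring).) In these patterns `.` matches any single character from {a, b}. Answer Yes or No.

No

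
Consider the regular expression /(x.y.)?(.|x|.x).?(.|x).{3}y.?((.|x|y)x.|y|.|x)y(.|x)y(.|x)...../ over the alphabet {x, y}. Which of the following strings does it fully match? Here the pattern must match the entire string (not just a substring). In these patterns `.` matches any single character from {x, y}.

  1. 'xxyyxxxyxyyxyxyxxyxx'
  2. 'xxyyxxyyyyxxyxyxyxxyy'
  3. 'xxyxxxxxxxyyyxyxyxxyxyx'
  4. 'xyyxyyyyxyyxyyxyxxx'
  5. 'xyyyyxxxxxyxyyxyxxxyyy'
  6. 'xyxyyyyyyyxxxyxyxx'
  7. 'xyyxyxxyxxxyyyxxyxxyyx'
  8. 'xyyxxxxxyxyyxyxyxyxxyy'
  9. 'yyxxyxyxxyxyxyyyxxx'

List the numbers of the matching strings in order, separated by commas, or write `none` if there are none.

1 → no match
2 → match
3 → match
4 → match
5 → match
6 → no match
7 → no match
8 → match
9 → no match

2, 3, 4, 5, 8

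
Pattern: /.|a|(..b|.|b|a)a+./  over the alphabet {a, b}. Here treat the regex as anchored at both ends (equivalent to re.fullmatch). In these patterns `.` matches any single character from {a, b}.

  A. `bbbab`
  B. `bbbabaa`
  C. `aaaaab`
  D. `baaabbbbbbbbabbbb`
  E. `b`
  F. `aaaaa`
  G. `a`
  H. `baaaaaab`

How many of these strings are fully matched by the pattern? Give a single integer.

6

A → match
B → no match
C → match
D → no match
E → match
F → match
G → match
H → match
Total matched: 6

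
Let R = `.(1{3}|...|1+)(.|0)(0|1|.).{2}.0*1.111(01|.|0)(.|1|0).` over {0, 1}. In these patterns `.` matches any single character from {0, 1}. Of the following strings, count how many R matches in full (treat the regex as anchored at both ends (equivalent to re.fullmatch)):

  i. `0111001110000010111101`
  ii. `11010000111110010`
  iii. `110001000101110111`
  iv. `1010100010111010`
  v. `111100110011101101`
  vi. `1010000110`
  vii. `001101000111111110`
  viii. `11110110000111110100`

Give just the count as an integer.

i → match
ii → no match
iii → match
iv → no match
v → no match
vi → no match
vii → no match
viii → match
Total matched: 3

3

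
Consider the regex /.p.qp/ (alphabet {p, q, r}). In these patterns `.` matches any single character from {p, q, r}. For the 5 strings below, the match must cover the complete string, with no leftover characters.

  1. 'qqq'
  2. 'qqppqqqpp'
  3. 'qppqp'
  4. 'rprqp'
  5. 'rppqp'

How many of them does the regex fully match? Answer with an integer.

3

1. 'qqq' → no match — must end with 'qp'
2. 'qqppqqqpp' → no match — must end with 'qp'
3. 'qppqp' → match
4. 'rprqp' → match
5. 'rppqp' → match
Total matched: 3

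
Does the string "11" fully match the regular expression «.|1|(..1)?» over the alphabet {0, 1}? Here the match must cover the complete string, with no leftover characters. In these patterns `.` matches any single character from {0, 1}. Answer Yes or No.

No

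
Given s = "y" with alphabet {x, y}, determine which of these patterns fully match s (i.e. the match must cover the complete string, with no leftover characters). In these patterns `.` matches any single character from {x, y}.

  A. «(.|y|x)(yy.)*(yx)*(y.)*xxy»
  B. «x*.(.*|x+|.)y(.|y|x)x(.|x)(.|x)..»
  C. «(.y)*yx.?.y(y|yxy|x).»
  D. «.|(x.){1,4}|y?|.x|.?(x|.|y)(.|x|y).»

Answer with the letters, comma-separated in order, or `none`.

A → no match — must end with "xxy"
B → no match
C → no match
D → match

D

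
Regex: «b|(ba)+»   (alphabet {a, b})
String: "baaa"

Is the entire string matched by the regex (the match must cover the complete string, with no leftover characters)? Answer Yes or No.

No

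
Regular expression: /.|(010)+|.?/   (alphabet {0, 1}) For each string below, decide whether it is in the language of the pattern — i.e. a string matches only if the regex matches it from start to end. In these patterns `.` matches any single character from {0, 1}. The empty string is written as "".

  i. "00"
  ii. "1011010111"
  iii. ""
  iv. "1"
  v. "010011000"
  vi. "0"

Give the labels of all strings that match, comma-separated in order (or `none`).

iii, iv, vi

i → no match
ii → no match
iii → match
iv → match
v → no match
vi → match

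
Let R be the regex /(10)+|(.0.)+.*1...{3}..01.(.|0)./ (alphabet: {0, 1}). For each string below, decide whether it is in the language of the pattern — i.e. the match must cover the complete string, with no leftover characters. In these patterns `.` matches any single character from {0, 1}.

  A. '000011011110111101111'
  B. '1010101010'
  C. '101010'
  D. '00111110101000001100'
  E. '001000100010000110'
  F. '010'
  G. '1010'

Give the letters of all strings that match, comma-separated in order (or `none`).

A → match
B → match
C → match
D → no match
E → no match
F → no match
G → match

A, B, C, G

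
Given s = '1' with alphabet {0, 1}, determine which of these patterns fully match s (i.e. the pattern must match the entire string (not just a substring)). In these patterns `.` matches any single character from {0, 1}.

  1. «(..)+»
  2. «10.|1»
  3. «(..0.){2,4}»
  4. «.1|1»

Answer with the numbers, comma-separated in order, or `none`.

1 → no match
2 → match
3 → no match
4 → match

2, 4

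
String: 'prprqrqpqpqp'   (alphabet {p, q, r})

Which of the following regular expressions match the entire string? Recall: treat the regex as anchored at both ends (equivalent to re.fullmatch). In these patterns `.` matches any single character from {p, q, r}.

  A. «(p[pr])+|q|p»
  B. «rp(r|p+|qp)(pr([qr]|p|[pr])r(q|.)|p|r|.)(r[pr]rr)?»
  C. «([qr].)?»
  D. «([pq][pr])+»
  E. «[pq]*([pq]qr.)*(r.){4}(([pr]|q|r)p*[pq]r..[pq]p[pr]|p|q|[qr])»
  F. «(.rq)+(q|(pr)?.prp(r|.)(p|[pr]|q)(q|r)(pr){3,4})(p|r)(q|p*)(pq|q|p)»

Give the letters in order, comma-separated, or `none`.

A → no match
B → no match — must start with 'rp'
C → no match
D → match
E → no match
F → no match

D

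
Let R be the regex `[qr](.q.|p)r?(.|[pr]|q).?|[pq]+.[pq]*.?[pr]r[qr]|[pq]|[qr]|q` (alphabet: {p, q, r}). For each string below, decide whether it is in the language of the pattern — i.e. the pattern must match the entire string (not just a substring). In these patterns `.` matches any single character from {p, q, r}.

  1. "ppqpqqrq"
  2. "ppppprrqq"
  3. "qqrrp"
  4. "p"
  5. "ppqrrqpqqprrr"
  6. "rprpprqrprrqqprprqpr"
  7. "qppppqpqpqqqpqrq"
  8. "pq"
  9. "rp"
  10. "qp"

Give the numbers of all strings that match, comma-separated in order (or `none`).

4

1 → no match
2 → no match
3 → no match
4 → match
5 → no match
6 → no match
7 → no match
8 → no match
9 → no match
10 → no match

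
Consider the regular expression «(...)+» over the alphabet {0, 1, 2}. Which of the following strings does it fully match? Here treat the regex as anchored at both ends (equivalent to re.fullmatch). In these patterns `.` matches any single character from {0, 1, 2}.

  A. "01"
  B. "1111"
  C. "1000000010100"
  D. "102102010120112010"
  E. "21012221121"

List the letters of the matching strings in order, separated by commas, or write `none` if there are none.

D

A → no match
B → no match
C → no match
D → match
E → no match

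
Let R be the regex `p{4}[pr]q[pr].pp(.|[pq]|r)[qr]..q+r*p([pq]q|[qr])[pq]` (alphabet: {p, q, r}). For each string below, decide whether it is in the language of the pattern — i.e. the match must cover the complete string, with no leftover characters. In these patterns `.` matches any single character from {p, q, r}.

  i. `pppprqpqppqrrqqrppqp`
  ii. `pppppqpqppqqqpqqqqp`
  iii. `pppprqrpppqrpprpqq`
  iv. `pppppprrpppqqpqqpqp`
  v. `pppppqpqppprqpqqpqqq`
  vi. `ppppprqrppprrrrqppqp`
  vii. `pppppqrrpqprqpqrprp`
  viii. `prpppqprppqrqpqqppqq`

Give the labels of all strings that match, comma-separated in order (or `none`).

i → match
ii → no match
iii → no match
iv → no match
v → match
vi → no match
vii → no match
viii → no match

i, v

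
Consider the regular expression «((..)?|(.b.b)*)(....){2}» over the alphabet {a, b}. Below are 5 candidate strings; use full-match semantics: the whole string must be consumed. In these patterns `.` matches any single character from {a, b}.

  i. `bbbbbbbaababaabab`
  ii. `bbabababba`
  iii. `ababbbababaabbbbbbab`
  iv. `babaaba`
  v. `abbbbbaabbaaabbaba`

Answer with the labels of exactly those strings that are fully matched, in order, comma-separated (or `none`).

ii

i → no match
ii → match
iii → no match
iv → no match
v → no match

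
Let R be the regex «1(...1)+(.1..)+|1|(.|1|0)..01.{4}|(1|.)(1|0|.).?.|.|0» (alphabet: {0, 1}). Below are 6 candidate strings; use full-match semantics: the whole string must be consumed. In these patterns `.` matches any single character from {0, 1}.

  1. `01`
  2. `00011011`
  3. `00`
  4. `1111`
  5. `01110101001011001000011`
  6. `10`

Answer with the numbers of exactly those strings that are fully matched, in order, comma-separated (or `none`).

4

1 → no match
2 → no match
3 → no match
4 → match
5 → no match
6 → no match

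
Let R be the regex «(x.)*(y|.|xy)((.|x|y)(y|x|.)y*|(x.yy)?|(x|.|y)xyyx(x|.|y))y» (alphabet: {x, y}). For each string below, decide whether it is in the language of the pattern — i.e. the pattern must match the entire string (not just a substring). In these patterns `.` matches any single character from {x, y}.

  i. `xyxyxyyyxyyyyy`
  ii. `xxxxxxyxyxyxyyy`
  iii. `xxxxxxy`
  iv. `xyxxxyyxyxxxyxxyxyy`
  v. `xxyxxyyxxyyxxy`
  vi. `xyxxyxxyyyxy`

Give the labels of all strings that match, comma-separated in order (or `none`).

i → match
ii → no match
iii. `xxxxxxy` → no match
iv → no match
v → no match
vi. `xyxxyxxyyyxy` → no match

i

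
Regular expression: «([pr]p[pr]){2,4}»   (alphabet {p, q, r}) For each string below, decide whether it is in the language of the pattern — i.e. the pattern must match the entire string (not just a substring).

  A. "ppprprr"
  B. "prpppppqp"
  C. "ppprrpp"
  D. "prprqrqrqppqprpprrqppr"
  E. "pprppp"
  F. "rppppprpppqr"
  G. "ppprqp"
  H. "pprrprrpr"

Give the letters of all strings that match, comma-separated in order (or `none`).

E, H

A. "ppprprr" → no match
B. "prpppppqp" → no match
C. "ppprrpp" → no match
D → no match
E. "pprppp" → match
F. "rppppprpppqr" → no match
G. "ppprqp" → no match
H. "pprrprrpr" → match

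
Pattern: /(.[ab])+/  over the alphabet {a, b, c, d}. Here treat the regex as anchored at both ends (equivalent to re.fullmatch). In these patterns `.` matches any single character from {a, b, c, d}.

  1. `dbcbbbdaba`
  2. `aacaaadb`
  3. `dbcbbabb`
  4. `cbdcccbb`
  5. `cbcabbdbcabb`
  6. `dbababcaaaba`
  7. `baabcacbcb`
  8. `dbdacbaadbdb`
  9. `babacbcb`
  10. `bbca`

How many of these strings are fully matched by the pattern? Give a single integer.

9

1 → match
2 → match
3 → match
4 → no match
5 → match
6 → match
7 → match
8 → match
9 → match
10 → match
Total matched: 9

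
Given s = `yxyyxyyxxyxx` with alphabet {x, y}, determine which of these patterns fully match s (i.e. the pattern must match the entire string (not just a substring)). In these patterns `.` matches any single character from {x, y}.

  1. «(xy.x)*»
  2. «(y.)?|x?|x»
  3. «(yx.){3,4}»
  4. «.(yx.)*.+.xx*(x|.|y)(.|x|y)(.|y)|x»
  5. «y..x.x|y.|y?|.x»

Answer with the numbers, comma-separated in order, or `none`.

1 → no match
2 → no match
3 → match
4 → match
5 → no match

3, 4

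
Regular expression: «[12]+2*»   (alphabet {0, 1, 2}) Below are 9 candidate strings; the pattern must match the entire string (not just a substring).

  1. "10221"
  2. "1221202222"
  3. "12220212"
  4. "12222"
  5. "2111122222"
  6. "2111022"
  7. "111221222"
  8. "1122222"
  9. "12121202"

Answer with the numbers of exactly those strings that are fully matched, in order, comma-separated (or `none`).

1 → no match
2 → no match
3 → no match
4 → match
5 → match
6 → no match
7 → match
8 → match
9 → no match

4, 5, 7, 8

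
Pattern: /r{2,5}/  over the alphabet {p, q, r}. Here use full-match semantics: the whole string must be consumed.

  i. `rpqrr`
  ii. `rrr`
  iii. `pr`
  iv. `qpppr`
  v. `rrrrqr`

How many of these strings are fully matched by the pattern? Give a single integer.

i → no match
ii → match
iii → no match — must start with `r`
iv → no match — must start with `r`
v → no match
Total matched: 1

1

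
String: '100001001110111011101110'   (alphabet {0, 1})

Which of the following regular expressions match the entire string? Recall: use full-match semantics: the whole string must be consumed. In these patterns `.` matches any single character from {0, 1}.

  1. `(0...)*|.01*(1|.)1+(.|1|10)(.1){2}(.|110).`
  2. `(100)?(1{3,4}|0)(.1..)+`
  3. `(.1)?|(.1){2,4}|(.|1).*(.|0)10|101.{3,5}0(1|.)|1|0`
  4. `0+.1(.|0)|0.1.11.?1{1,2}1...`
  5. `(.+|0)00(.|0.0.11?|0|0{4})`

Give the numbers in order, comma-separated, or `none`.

1 → no match
2 → match
3 → match
4 → no match — must start with '0'
5 → no match

2, 3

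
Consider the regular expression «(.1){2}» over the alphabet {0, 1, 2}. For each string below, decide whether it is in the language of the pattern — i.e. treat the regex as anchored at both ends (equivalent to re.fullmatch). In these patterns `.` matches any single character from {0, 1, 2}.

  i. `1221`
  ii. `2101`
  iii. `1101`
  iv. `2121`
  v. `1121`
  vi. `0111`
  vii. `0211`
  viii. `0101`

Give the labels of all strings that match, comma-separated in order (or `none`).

ii, iii, iv, v, vi, viii

i. `1221` → no match
ii. `2101` → match
iii. `1101` → match
iv. `2121` → match
v. `1121` → match
vi. `0111` → match
vii. `0211` → no match
viii. `0101` → match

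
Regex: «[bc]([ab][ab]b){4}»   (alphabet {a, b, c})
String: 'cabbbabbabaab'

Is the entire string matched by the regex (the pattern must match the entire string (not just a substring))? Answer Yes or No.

Yes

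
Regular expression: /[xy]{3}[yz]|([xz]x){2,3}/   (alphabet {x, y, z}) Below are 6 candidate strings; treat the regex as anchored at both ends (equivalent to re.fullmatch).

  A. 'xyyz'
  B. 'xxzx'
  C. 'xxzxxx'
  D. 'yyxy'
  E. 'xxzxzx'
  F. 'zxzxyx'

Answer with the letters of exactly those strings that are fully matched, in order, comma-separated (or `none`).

A → match
B → match
C → match
D → match
E → match
F → no match

A, B, C, D, E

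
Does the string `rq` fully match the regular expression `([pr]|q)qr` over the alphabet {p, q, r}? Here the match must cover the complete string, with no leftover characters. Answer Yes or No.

Every match must end with `qr`, but `rq` does not.

No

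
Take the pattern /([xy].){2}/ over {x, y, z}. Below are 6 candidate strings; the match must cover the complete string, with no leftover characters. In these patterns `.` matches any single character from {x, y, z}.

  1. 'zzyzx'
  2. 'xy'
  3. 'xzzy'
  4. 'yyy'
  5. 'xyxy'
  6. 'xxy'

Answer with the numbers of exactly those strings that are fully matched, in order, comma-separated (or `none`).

5

1 → no match
2 → no match
3 → no match
4 → no match
5 → match
6 → no match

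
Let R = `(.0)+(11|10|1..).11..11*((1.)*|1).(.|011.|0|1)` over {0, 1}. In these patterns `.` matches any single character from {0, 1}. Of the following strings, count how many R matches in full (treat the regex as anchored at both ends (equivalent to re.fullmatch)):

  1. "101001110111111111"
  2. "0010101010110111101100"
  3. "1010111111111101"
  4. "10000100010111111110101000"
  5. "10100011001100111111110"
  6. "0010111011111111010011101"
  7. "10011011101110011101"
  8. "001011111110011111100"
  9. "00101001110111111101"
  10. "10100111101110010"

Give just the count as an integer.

5

1 → match
2 → match
3 → match
4 → no match
5 → match
6 → no match
7 → no match
8 → no match
9 → match
10 → no match
Total matched: 5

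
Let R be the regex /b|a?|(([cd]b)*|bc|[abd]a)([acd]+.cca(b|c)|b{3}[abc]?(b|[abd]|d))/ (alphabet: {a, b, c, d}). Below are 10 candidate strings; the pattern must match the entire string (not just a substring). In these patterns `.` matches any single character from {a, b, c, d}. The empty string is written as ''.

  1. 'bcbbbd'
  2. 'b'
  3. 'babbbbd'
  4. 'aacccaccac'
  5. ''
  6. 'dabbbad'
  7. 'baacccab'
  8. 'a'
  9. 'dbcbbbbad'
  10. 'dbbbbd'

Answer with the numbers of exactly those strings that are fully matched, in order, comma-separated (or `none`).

1, 2, 3, 4, 5, 6, 7, 8, 9, 10

1 → match
2 → match
3 → match
4 → match
5 → match
6 → match
7 → match
8 → match
9 → match
10 → match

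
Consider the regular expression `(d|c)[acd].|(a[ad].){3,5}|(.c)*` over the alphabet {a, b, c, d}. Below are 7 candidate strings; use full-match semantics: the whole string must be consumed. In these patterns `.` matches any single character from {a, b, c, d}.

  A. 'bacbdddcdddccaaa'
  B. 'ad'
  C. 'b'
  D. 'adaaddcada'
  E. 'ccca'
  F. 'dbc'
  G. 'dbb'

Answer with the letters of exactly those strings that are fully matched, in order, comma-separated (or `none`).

A → no match
B → no match
C → no match
D → no match
E → no match
F → no match
G → no match

none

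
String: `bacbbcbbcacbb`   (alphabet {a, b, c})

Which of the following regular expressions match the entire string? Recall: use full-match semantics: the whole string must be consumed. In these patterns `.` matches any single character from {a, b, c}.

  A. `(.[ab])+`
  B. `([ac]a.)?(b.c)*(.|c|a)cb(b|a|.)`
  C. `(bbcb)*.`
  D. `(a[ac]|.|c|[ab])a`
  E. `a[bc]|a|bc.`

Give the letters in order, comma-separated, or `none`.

B

A → no match
B → match
C → no match
D → no match — must end with `a`
E → no match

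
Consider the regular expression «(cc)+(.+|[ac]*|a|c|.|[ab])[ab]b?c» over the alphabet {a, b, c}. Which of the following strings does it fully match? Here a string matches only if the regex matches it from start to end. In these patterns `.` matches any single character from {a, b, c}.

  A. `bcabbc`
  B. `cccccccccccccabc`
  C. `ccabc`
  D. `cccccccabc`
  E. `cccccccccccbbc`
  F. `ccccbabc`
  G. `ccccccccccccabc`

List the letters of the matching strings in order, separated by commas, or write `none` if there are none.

A → no match — must start with `cc`
B → match
C → match
D → match
E → match
F → match
G → match

B, C, D, E, F, G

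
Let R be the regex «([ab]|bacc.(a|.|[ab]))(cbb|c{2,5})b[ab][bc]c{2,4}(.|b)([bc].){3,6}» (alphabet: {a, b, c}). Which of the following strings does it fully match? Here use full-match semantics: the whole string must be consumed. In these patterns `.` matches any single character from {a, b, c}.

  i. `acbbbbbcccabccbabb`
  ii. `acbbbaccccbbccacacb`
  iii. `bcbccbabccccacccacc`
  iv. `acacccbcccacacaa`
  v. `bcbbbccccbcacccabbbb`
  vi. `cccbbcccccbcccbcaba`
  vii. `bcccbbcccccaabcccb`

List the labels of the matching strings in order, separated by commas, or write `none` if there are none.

i → no match
ii → match
iii → no match
iv → no match
v → no match
vi → no match
vii → no match

ii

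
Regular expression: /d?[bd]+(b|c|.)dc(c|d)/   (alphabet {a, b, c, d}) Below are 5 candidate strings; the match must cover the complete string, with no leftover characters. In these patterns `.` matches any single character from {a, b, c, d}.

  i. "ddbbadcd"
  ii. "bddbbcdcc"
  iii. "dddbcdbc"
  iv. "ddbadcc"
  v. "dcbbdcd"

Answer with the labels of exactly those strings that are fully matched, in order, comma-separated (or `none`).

i, ii, iv

i → match
ii → match
iii → no match
iv → match
v → no match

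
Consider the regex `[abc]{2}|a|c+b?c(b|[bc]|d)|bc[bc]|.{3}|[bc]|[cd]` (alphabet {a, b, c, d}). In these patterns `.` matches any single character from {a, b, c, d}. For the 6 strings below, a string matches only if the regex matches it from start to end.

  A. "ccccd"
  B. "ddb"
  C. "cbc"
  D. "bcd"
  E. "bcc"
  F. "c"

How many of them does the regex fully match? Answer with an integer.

6

A → match
B → match
C → match
D → match
E → match
F → match
Total matched: 6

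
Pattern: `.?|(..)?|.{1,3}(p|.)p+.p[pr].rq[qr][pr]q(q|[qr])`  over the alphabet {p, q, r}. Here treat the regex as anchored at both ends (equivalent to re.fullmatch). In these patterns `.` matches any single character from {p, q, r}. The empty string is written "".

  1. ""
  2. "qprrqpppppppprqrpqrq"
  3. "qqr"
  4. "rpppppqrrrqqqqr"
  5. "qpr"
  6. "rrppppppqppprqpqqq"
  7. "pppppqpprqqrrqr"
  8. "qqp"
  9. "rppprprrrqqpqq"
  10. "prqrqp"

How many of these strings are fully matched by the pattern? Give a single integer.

1 → match
2 → no match
3 → no match
4 → no match
5 → no match
6 → no match
7 → no match
8 → no match
9 → match
10 → no match
Total matched: 2

2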